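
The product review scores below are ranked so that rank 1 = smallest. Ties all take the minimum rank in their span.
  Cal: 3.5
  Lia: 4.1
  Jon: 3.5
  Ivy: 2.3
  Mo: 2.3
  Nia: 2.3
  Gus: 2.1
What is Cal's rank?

Sorted (ascending): 2.1, 2.3, 2.3, 2.3, 3.5, 3.5, 4.1
The 3 values of 2.3 occupy positions 2–4 → each gets rank 2.
The 2 values of 3.5 occupy positions 5–6 → each gets rank 5.
Cal has value 3.5 → rank 5.

5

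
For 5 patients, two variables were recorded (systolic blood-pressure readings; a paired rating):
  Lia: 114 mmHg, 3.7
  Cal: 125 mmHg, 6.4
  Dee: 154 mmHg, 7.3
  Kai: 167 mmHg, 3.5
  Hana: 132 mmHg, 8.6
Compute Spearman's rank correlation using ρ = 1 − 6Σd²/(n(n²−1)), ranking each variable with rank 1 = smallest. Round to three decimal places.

-0.100

Ranks of variable 1: 1, 2, 4, 5, 3
Ranks of variable 2: 2, 3, 4, 1, 5
d = r₁ − r₂: -1, -1, 0, 4, -2
d²: 1, 1, 0, 16, 4; Σd² = 22
ρ = 1 − 6·22/(5·24) = 1 − 132/120 = -0.100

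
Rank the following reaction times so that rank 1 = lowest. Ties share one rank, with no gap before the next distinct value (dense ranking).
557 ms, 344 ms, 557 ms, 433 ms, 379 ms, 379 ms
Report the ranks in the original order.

4, 1, 4, 3, 2, 2

Sorted (ascending): 344, 379, 379, 433, 557, 557
The 2 values of 379 share dense rank 2.
The 2 values of 557 share dense rank 4.
Remaining distinct values take the next consecutive integers.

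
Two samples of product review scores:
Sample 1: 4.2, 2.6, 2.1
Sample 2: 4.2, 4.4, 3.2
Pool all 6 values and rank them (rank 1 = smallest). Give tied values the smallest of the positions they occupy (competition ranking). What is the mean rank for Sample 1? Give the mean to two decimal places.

2.33

Sorted (ascending): 2.1, 2.6, 3.2, 4.2, 4.2, 4.4
The 2 values of 4.2 occupy positions 4–5 → each gets rank 4.
Sample 1 values → pooled ranks: 4.2→4, 2.6→2, 2.1→1
Mean rank = (4 + 2 + 1) / 3 = 2.33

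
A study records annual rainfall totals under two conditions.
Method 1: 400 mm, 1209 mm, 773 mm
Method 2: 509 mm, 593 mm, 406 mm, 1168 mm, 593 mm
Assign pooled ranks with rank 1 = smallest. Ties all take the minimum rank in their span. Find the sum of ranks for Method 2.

20

Sorted (ascending): 400, 406, 509, 593, 593, 773, 1168, 1209
The 2 values of 593 occupy positions 4–5 → each gets rank 4.
Method 2 values → pooled ranks: 509→3, 593→4, 406→2, 1168→7, 593→4
Rank sum = 3 + 4 + 2 + 7 + 4 = 20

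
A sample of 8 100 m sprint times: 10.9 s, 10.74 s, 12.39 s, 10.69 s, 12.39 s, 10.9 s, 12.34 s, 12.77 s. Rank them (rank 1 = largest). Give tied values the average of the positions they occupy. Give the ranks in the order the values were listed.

Sorted (descending): 12.77, 12.39, 12.39, 12.34, 10.9, 10.9, 10.74, 10.69
The 2 values of 12.39 occupy positions 2–3 → average rank (2+3)/2 = 2.5.
The 2 values of 10.9 occupy positions 5–6 → average rank (5+6)/2 = 5.5.

5.5, 7, 2.5, 8, 2.5, 5.5, 4, 1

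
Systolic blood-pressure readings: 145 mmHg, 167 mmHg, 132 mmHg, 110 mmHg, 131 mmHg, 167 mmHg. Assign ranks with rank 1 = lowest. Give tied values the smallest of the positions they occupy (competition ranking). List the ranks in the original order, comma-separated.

4, 5, 3, 1, 2, 5

Sorted (ascending): 110, 131, 132, 145, 167, 167
The 2 values of 167 occupy positions 5–6 → each gets rank 5.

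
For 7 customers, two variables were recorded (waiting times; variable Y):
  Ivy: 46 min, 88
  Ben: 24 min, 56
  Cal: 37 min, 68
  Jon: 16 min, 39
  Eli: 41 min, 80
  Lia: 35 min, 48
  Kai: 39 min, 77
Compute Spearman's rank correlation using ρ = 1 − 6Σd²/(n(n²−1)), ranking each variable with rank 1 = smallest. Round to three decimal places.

0.964

Ranks of variable 1: 7, 2, 4, 1, 6, 3, 5
Ranks of variable 2: 7, 3, 4, 1, 6, 2, 5
d = r₁ − r₂: 0, -1, 0, 0, 0, 1, 0
d²: 0, 1, 0, 0, 0, 1, 0; Σd² = 2
ρ = 1 − 6·2/(7·48) = 1 − 12/336 = 0.964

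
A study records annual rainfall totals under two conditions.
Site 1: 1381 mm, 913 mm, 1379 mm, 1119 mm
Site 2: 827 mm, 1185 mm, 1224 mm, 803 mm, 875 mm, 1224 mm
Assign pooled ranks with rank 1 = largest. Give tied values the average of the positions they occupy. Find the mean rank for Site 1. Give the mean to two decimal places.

4.00

Sorted (descending): 1381, 1379, 1224, 1224, 1185, 1119, 913, 875, 827, 803
The 2 values of 1224 occupy positions 3–4 → average rank (3+4)/2 = 3.5.
Site 1 values → pooled ranks: 1381→1, 913→7, 1379→2, 1119→6
Mean rank = (1 + 7 + 2 + 6) / 4 = 4.00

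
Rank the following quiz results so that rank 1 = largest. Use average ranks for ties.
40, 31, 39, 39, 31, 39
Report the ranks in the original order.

1, 5.5, 3, 3, 5.5, 3

Sorted (descending): 40, 39, 39, 39, 31, 31
The 3 values of 39 occupy positions 2–4 → average rank 3.
The 2 values of 31 occupy positions 5–6 → average rank (5+6)/2 = 5.5.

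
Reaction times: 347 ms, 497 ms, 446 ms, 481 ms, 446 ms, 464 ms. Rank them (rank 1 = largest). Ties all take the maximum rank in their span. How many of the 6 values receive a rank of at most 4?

Sorted (descending): 497, 481, 464, 446, 446, 347
The 2 values of 446 occupy positions 4–5 → each gets rank 5.
Ranks ≤ 4: {1, 2, 3} → 3 values.

3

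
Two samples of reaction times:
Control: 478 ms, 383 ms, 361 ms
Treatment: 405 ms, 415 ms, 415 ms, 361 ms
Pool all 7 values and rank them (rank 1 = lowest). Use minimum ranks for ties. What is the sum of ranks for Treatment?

Sorted (ascending): 361, 361, 383, 405, 415, 415, 478
The 2 values of 361 occupy positions 1–2 → each gets rank 1.
The 2 values of 415 occupy positions 5–6 → each gets rank 5.
Treatment values → pooled ranks: 405→4, 415→5, 415→5, 361→1
Rank sum = 4 + 5 + 5 + 1 = 15

15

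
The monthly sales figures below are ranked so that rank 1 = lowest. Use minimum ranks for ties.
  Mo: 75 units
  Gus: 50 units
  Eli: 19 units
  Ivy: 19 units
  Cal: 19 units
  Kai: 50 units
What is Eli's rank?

1

Sorted (ascending): 19, 19, 19, 50, 50, 75
The 3 values of 19 occupy positions 1–3 → each gets rank 1.
The 2 values of 50 occupy positions 4–5 → each gets rank 4.
Eli has value 19 units → rank 1.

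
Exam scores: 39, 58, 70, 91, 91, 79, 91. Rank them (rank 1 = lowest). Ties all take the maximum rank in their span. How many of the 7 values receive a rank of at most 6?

4

Sorted (ascending): 39, 58, 70, 79, 91, 91, 91
The 3 values of 91 occupy positions 5–7 → each gets rank 7.
Ranks ≤ 6: {1, 2, 3, 4} → 4 values.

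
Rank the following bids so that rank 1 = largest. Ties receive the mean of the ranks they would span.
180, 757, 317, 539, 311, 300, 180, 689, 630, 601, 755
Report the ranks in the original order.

10.5, 1, 7, 6, 8, 9, 10.5, 3, 4, 5, 2

Sorted (descending): 757, 755, 689, 630, 601, 539, 317, 311, 300, 180, 180
The 2 values of 180 occupy positions 10–11 → average rank (10+11)/2 = 10.5.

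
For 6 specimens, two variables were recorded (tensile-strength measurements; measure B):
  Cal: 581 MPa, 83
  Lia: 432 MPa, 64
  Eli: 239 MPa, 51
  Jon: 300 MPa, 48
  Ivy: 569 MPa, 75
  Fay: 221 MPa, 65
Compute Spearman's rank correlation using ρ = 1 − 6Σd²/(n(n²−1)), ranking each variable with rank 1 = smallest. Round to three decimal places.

0.600

Ranks of variable 1: 6, 4, 2, 3, 5, 1
Ranks of variable 2: 6, 3, 2, 1, 5, 4
d = r₁ − r₂: 0, 1, 0, 2, 0, -3
d²: 0, 1, 0, 4, 0, 9; Σd² = 14
ρ = 1 − 6·14/(6·35) = 1 − 84/210 = 0.600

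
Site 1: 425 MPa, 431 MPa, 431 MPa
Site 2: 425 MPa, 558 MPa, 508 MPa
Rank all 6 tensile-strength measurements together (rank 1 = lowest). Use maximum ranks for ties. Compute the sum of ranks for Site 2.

Sorted (ascending): 425, 425, 431, 431, 508, 558
The 2 values of 425 occupy positions 1–2 → each gets rank 2.
The 2 values of 431 occupy positions 3–4 → each gets rank 4.
Site 2 values → pooled ranks: 425→2, 558→6, 508→5
Rank sum = 2 + 6 + 5 = 13

13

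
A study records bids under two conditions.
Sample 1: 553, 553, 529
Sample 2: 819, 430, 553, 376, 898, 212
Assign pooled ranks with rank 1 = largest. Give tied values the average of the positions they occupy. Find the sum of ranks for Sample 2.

31

Sorted (descending): 898, 819, 553, 553, 553, 529, 430, 376, 212
The 3 values of 553 occupy positions 3–5 → average rank 4.
Sample 2 values → pooled ranks: 819→2, 430→7, 553→4, 376→8, 898→1, 212→9
Rank sum = 2 + 7 + 4 + 8 + 1 + 9 = 31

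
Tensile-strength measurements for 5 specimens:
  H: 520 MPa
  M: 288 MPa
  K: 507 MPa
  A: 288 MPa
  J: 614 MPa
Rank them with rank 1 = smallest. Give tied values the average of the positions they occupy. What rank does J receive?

5

Sorted (ascending): 288, 288, 507, 520, 614
The 2 values of 288 occupy positions 1–2 → average rank (1+2)/2 = 1.5.
J has value 614 MPa → rank 5.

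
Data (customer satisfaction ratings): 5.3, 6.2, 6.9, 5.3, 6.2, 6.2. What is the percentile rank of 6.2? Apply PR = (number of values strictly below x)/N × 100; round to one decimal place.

33.3

N = 6.
Strictly below 6.2: 2. Equal to 6.2: 3.
PR = 2/6 × 100 = 33.3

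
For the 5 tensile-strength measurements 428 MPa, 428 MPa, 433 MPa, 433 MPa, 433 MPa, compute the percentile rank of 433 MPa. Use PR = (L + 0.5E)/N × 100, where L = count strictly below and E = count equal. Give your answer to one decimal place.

70.0

N = 5.
Strictly below 433: 2. Equal to 433: 3.
PR = (2 + 0.5·3)/5 × 100 = 70.0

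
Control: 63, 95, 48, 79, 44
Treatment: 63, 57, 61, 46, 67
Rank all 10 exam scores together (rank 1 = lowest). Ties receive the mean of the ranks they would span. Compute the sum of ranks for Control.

Sorted (ascending): 44, 46, 48, 57, 61, 63, 63, 67, 79, 95
The 2 values of 63 occupy positions 6–7 → average rank (6+7)/2 = 6.5.
Control values → pooled ranks: 63→6.5, 95→10, 48→3, 79→9, 44→1
Rank sum = 6.5 + 10 + 3 + 9 + 1 = 29.5

29.5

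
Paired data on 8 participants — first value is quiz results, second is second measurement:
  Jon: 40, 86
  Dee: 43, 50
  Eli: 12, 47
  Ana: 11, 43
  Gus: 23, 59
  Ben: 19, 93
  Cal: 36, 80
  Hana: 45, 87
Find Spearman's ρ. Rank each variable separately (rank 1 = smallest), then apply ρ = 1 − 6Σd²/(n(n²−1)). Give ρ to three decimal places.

0.500

Ranks of variable 1: 6, 7, 2, 1, 4, 3, 5, 8
Ranks of variable 2: 6, 3, 2, 1, 4, 8, 5, 7
d = r₁ − r₂: 0, 4, 0, 0, 0, -5, 0, 1
d²: 0, 16, 0, 0, 0, 25, 0, 1; Σd² = 42
ρ = 1 − 6·42/(8·63) = 1 − 252/504 = 0.500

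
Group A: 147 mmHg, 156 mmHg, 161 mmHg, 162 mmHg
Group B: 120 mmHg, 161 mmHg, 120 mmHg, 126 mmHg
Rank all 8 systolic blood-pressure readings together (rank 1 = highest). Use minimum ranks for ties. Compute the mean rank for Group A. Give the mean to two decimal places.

3.00

Sorted (descending): 162, 161, 161, 156, 147, 126, 120, 120
The 2 values of 161 occupy positions 2–3 → each gets rank 2.
The 2 values of 120 occupy positions 7–8 → each gets rank 7.
Group A values → pooled ranks: 147→5, 156→4, 161→2, 162→1
Mean rank = (5 + 4 + 2 + 1) / 4 = 3.00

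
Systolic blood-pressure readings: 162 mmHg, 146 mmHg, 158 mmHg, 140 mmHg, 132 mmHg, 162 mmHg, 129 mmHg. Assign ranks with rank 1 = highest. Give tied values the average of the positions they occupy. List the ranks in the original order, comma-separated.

1.5, 4, 3, 5, 6, 1.5, 7

Sorted (descending): 162, 162, 158, 146, 140, 132, 129
The 2 values of 162 occupy positions 1–2 → average rank (1+2)/2 = 1.5.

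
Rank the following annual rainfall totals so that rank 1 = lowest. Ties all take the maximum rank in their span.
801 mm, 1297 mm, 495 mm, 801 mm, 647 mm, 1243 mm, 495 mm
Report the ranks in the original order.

Sorted (ascending): 495, 495, 647, 801, 801, 1243, 1297
The 2 values of 495 occupy positions 1–2 → each gets rank 2.
The 2 values of 801 occupy positions 4–5 → each gets rank 5.

5, 7, 2, 5, 3, 6, 2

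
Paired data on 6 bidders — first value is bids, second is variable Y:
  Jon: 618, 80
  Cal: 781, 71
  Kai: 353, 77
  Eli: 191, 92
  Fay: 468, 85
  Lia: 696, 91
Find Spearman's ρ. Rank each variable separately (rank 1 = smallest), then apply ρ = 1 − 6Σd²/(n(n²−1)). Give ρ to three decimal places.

-0.486

Ranks of variable 1: 4, 6, 2, 1, 3, 5
Ranks of variable 2: 3, 1, 2, 6, 4, 5
d = r₁ − r₂: 1, 5, 0, -5, -1, 0
d²: 1, 25, 0, 25, 1, 0; Σd² = 52
ρ = 1 − 6·52/(6·35) = 1 − 312/210 = -0.486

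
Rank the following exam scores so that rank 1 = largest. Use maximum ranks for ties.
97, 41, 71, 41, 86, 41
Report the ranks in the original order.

Sorted (descending): 97, 86, 71, 41, 41, 41
The 3 values of 41 occupy positions 4–6 → each gets rank 6.

1, 6, 3, 6, 2, 6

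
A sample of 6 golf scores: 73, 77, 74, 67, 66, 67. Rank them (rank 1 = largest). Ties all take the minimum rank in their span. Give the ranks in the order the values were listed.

3, 1, 2, 4, 6, 4

Sorted (descending): 77, 74, 73, 67, 67, 66
The 2 values of 67 occupy positions 4–5 → each gets rank 4.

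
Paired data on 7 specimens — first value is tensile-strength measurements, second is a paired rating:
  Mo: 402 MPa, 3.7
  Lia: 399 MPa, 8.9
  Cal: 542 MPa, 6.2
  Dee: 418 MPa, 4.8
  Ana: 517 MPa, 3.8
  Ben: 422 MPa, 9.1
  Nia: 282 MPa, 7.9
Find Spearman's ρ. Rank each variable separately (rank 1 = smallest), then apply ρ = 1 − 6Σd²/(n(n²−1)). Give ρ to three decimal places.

-0.179

Ranks of variable 1: 3, 2, 7, 4, 6, 5, 1
Ranks of variable 2: 1, 6, 4, 3, 2, 7, 5
d = r₁ − r₂: 2, -4, 3, 1, 4, -2, -4
d²: 4, 16, 9, 1, 16, 4, 16; Σd² = 66
ρ = 1 − 6·66/(7·48) = 1 − 396/336 = -0.179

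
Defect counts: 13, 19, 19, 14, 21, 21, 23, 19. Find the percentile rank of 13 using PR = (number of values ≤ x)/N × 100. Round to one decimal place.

12.5

N = 8.
Strictly below 13: 0. Equal to 13: 1.
PR = 1/8 × 100 = 12.5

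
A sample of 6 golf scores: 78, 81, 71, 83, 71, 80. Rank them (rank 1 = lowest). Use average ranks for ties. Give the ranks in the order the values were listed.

Sorted (ascending): 71, 71, 78, 80, 81, 83
The 2 values of 71 occupy positions 1–2 → average rank (1+2)/2 = 1.5.

3, 5, 1.5, 6, 1.5, 4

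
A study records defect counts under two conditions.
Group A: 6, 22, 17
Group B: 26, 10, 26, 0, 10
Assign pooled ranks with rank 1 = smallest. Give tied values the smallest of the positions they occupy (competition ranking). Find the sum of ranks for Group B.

21

Sorted (ascending): 0, 6, 10, 10, 17, 22, 26, 26
The 2 values of 10 occupy positions 3–4 → each gets rank 3.
The 2 values of 26 occupy positions 7–8 → each gets rank 7.
Group B values → pooled ranks: 26→7, 10→3, 26→7, 0→1, 10→3
Rank sum = 7 + 3 + 7 + 1 + 3 = 21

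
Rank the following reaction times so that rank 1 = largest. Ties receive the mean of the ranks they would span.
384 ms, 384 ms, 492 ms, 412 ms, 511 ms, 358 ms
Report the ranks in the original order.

4.5, 4.5, 2, 3, 1, 6

Sorted (descending): 511, 492, 412, 384, 384, 358
The 2 values of 384 occupy positions 4–5 → average rank (4+5)/2 = 4.5.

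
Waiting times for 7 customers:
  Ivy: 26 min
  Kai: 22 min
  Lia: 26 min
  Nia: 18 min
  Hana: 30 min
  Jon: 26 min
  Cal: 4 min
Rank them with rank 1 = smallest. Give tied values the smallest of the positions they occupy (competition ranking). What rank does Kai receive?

Sorted (ascending): 4, 18, 22, 26, 26, 26, 30
The 3 values of 26 occupy positions 4–6 → each gets rank 4.
Kai has value 22 min → rank 3.

3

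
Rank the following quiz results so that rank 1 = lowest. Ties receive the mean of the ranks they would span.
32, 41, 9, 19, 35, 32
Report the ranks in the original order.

Sorted (ascending): 9, 19, 32, 32, 35, 41
The 2 values of 32 occupy positions 3–4 → average rank (3+4)/2 = 3.5.

3.5, 6, 1, 2, 5, 3.5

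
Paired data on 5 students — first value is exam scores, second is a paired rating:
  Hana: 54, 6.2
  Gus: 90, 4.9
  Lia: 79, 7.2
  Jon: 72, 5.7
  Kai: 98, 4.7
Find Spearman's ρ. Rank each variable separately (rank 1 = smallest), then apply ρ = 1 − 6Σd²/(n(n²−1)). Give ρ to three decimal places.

-0.700

Ranks of variable 1: 1, 4, 3, 2, 5
Ranks of variable 2: 4, 2, 5, 3, 1
d = r₁ − r₂: -3, 2, -2, -1, 4
d²: 9, 4, 4, 1, 16; Σd² = 34
ρ = 1 − 6·34/(5·24) = 1 − 204/120 = -0.700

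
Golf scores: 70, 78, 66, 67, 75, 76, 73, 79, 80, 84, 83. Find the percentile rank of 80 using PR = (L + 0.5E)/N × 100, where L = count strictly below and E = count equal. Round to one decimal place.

N = 11.
Strictly below 80: 8. Equal to 80: 1.
PR = (8 + 0.5·1)/11 × 100 = 77.3

77.3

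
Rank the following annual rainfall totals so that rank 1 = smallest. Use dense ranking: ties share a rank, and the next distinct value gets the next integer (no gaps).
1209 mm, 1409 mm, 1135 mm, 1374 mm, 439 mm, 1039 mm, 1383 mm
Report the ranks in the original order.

4, 7, 3, 5, 1, 2, 6

Sorted (ascending): 439, 1039, 1135, 1209, 1374, 1383, 1409
No ties — each value takes its position as its rank.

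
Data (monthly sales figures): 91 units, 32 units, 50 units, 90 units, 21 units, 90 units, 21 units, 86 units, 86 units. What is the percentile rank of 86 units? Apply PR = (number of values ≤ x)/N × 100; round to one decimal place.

66.7

N = 9.
Strictly below 86: 4. Equal to 86: 2.
PR = 6/9 × 100 = 66.7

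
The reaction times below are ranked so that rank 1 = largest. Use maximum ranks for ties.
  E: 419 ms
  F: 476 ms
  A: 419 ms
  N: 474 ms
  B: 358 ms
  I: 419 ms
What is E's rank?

Sorted (descending): 476, 474, 419, 419, 419, 358
The 3 values of 419 occupy positions 3–5 → each gets rank 5.
E has value 419 ms → rank 5.

5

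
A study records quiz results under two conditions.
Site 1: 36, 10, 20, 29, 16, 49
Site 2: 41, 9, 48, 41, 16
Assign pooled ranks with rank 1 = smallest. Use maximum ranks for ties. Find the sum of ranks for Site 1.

35

Sorted (ascending): 9, 10, 16, 16, 20, 29, 36, 41, 41, 48, 49
The 2 values of 16 occupy positions 3–4 → each gets rank 4.
The 2 values of 41 occupy positions 8–9 → each gets rank 9.
Site 1 values → pooled ranks: 36→7, 10→2, 20→5, 29→6, 16→4, 49→11
Rank sum = 7 + 2 + 5 + 6 + 4 + 11 = 35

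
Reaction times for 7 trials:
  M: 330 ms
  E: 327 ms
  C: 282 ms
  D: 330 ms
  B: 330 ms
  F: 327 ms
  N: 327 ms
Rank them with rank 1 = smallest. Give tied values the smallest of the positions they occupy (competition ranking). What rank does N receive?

2

Sorted (ascending): 282, 327, 327, 327, 330, 330, 330
The 3 values of 327 occupy positions 2–4 → each gets rank 2.
The 3 values of 330 occupy positions 5–7 → each gets rank 5.
N has value 327 ms → rank 2.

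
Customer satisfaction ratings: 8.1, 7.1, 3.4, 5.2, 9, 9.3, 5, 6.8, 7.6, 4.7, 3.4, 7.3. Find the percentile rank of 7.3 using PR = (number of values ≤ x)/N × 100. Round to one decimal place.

66.7

N = 12.
Strictly below 7.3: 7. Equal to 7.3: 1.
PR = 8/12 × 100 = 66.7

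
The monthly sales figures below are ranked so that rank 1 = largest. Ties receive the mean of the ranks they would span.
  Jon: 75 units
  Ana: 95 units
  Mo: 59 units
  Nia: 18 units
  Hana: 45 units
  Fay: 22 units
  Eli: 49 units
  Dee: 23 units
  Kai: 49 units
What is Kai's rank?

4.5

Sorted (descending): 95, 75, 59, 49, 49, 45, 23, 22, 18
The 2 values of 49 occupy positions 4–5 → average rank (4+5)/2 = 4.5.
Kai has value 49 units → rank 4.5.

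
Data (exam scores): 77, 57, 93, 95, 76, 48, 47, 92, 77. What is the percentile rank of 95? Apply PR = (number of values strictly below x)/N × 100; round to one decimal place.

N = 9.
Strictly below 95: 8. Equal to 95: 1.
PR = 8/9 × 100 = 88.9

88.9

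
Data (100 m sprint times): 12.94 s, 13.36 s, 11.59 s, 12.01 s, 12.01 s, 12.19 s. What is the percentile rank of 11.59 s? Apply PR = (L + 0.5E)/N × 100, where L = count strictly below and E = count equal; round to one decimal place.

N = 6.
Strictly below 11.59: 0. Equal to 11.59: 1.
PR = (0 + 0.5·1)/6 × 100 = 8.3

8.3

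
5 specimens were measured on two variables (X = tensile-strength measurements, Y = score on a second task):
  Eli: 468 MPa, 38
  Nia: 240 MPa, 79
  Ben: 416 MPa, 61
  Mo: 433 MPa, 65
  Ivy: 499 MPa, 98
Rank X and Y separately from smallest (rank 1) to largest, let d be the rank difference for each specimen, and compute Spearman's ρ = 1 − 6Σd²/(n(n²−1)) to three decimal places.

0.100

Ranks of variable 1: 4, 1, 2, 3, 5
Ranks of variable 2: 1, 4, 2, 3, 5
d = r₁ − r₂: 3, -3, 0, 0, 0
d²: 9, 9, 0, 0, 0; Σd² = 18
ρ = 1 − 6·18/(5·24) = 1 − 108/120 = 0.100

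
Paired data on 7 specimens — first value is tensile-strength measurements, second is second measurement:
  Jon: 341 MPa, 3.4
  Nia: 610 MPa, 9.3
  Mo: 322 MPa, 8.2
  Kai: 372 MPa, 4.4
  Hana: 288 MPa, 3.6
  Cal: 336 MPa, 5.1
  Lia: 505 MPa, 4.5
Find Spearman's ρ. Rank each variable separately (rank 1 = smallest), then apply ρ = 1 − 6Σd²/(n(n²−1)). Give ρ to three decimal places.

0.321

Ranks of variable 1: 4, 7, 2, 5, 1, 3, 6
Ranks of variable 2: 1, 7, 6, 3, 2, 5, 4
d = r₁ − r₂: 3, 0, -4, 2, -1, -2, 2
d²: 9, 0, 16, 4, 1, 4, 4; Σd² = 38
ρ = 1 − 6·38/(7·48) = 1 − 228/336 = 0.321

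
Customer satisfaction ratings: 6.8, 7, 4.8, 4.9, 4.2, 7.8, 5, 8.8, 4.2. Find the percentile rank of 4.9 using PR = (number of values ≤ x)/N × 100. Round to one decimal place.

44.4

N = 9.
Strictly below 4.9: 3. Equal to 4.9: 1.
PR = 4/9 × 100 = 44.4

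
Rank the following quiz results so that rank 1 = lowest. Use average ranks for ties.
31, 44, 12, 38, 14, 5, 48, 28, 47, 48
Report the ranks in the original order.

5, 7, 2, 6, 3, 1, 9.5, 4, 8, 9.5

Sorted (ascending): 5, 12, 14, 28, 31, 38, 44, 47, 48, 48
The 2 values of 48 occupy positions 9–10 → average rank (9+10)/2 = 9.5.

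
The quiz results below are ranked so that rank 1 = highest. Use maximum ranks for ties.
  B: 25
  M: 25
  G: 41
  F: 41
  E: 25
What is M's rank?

5

Sorted (descending): 41, 41, 25, 25, 25
The 2 values of 41 occupy positions 1–2 → each gets rank 2.
The 3 values of 25 occupy positions 3–5 → each gets rank 5.
M has value 25 → rank 5.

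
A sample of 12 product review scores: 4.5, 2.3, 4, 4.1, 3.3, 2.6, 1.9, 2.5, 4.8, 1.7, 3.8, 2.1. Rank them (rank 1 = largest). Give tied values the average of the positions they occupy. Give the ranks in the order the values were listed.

2, 9, 4, 3, 6, 7, 11, 8, 1, 12, 5, 10

Sorted (descending): 4.8, 4.5, 4.1, 4, 3.8, 3.3, 2.6, 2.5, 2.3, 2.1, 1.9, 1.7
No ties — each value takes its position as its rank.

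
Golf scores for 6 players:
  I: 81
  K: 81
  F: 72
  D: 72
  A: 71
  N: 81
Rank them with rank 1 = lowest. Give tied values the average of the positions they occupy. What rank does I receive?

Sorted (ascending): 71, 72, 72, 81, 81, 81
The 2 values of 72 occupy positions 2–3 → average rank (2+3)/2 = 2.5.
The 3 values of 81 occupy positions 4–6 → average rank 5.
I has value 81 → rank 5.

5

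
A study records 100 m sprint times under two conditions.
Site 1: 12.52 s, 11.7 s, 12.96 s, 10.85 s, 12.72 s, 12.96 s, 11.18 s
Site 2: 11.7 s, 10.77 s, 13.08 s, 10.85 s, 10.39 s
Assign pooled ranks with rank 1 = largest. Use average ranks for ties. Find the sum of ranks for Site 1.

Sorted (descending): 13.08, 12.96, 12.96, 12.72, 12.52, 11.7, 11.7, 11.18, 10.85, 10.85, 10.77, 10.39
The 2 values of 12.96 occupy positions 2–3 → average rank (2+3)/2 = 2.5.
The 2 values of 11.7 occupy positions 6–7 → average rank (6+7)/2 = 6.5.
The 2 values of 10.85 occupy positions 9–10 → average rank (9+10)/2 = 9.5.
Site 1 values → pooled ranks: 12.52→5, 11.7→6.5, 12.96→2.5, 10.85→9.5, 12.72→4, 12.96→2.5, 11.18→8
Rank sum = 5 + 6.5 + 2.5 + 9.5 + 4 + 2.5 + 8 = 38

38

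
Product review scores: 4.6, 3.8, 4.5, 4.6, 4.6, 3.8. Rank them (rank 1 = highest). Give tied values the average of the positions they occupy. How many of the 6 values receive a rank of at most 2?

Sorted (descending): 4.6, 4.6, 4.6, 4.5, 3.8, 3.8
The 3 values of 4.6 occupy positions 1–3 → average rank 2.
The 2 values of 3.8 occupy positions 5–6 → average rank (5+6)/2 = 5.5.
Ranks ≤ 2: {2, 2, 2} → 3 values.

3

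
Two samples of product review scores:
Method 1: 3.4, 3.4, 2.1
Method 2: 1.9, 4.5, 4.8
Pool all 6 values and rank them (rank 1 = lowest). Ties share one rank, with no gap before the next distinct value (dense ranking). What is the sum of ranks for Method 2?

10

Sorted (ascending): 1.9, 2.1, 3.4, 3.4, 4.5, 4.8
The 2 values of 3.4 share dense rank 3.
Remaining distinct values take the next consecutive integers.
Method 2 values → pooled ranks: 1.9→1, 4.5→4, 4.8→5
Rank sum = 1 + 4 + 5 = 10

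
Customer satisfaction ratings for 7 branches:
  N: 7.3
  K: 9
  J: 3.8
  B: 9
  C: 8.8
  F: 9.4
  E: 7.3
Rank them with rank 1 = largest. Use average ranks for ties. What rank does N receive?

Sorted (descending): 9.4, 9, 9, 8.8, 7.3, 7.3, 3.8
The 2 values of 9 occupy positions 2–3 → average rank (2+3)/2 = 2.5.
The 2 values of 7.3 occupy positions 5–6 → average rank (5+6)/2 = 5.5.
N has value 7.3 → rank 5.5.

5.5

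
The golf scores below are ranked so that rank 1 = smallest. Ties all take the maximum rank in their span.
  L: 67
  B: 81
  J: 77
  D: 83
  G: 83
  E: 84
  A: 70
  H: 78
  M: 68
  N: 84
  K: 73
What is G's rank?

9

Sorted (ascending): 67, 68, 70, 73, 77, 78, 81, 83, 83, 84, 84
The 2 values of 83 occupy positions 8–9 → each gets rank 9.
The 2 values of 84 occupy positions 10–11 → each gets rank 11.
G has value 83 → rank 9.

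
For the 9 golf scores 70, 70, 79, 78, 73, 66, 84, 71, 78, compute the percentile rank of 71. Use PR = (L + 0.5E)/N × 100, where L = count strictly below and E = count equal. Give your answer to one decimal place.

38.9

N = 9.
Strictly below 71: 3. Equal to 71: 1.
PR = (3 + 0.5·1)/9 × 100 = 38.9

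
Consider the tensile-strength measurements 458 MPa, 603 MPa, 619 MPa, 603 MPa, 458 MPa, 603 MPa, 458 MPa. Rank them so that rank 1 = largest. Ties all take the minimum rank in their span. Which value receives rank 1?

619

Sorted (descending): 619, 603, 603, 603, 458, 458, 458
The 3 values of 603 occupy positions 2–4 → each gets rank 2.
The 3 values of 458 occupy positions 5–7 → each gets rank 5.
Rank 1 → value 619.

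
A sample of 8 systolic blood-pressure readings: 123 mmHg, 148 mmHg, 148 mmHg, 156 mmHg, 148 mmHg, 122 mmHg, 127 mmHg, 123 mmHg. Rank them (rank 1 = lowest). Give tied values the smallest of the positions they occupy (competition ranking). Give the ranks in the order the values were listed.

2, 5, 5, 8, 5, 1, 4, 2

Sorted (ascending): 122, 123, 123, 127, 148, 148, 148, 156
The 2 values of 123 occupy positions 2–3 → each gets rank 2.
The 3 values of 148 occupy positions 5–7 → each gets rank 5.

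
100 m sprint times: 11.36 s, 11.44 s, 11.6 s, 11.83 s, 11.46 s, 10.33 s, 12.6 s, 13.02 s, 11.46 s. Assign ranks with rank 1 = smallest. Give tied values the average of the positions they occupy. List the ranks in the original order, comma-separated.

2, 3, 6, 7, 4.5, 1, 8, 9, 4.5

Sorted (ascending): 10.33, 11.36, 11.44, 11.46, 11.46, 11.6, 11.83, 12.6, 13.02
The 2 values of 11.46 occupy positions 4–5 → average rank (4+5)/2 = 4.5.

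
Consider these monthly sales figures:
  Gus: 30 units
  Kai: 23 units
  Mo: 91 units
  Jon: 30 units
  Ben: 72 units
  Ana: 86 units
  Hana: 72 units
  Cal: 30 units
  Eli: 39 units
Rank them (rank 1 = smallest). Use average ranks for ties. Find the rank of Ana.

8

Sorted (ascending): 23, 30, 30, 30, 39, 72, 72, 86, 91
The 3 values of 30 occupy positions 2–4 → average rank 3.
The 2 values of 72 occupy positions 6–7 → average rank (6+7)/2 = 6.5.
Ana has value 86 units → rank 8.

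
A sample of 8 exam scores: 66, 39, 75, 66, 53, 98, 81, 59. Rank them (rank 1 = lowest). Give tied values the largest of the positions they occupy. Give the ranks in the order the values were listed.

Sorted (ascending): 39, 53, 59, 66, 66, 75, 81, 98
The 2 values of 66 occupy positions 4–5 → each gets rank 5.

5, 1, 6, 5, 2, 8, 7, 3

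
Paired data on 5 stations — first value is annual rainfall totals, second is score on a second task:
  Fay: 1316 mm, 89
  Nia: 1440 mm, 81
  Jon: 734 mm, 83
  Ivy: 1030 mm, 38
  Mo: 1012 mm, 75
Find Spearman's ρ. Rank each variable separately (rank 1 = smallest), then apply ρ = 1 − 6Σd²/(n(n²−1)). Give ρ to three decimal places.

0.100

Ranks of variable 1: 4, 5, 1, 3, 2
Ranks of variable 2: 5, 3, 4, 1, 2
d = r₁ − r₂: -1, 2, -3, 2, 0
d²: 1, 4, 9, 4, 0; Σd² = 18
ρ = 1 − 6·18/(5·24) = 1 − 108/120 = 0.100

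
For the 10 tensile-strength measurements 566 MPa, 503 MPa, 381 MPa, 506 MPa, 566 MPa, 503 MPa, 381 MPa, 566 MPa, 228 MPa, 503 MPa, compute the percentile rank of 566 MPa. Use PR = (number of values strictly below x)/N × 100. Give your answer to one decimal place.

N = 10.
Strictly below 566: 7. Equal to 566: 3.
PR = 7/10 × 100 = 70.0

70.0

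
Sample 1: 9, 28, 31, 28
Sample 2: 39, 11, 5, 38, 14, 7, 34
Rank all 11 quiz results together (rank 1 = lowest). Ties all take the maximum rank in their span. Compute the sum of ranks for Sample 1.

Sorted (ascending): 5, 7, 9, 11, 14, 28, 28, 31, 34, 38, 39
The 2 values of 28 occupy positions 6–7 → each gets rank 7.
Sample 1 values → pooled ranks: 9→3, 28→7, 31→8, 28→7
Rank sum = 3 + 7 + 8 + 7 = 25

25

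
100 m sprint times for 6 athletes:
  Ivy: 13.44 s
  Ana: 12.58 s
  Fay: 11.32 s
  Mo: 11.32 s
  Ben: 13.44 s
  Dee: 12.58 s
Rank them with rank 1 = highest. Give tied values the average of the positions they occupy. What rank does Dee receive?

Sorted (descending): 13.44, 13.44, 12.58, 12.58, 11.32, 11.32
The 2 values of 13.44 occupy positions 1–2 → average rank (1+2)/2 = 1.5.
The 2 values of 12.58 occupy positions 3–4 → average rank (3+4)/2 = 3.5.
The 2 values of 11.32 occupy positions 5–6 → average rank (5+6)/2 = 5.5.
Dee has value 12.58 s → rank 3.5.

3.5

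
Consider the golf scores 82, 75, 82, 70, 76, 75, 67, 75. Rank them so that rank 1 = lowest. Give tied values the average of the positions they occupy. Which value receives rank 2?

Sorted (ascending): 67, 70, 75, 75, 75, 76, 82, 82
The 3 values of 75 occupy positions 3–5 → average rank 4.
The 2 values of 82 occupy positions 7–8 → average rank (7+8)/2 = 7.5.
Rank 2 → value 70.

70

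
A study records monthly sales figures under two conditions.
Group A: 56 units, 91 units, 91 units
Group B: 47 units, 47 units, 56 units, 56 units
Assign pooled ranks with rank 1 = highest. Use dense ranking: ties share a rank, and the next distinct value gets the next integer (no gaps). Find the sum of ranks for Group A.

4

Sorted (descending): 91, 91, 56, 56, 56, 47, 47
The 2 values of 91 share dense rank 1.
The 3 values of 56 share dense rank 2.
The 2 values of 47 share dense rank 3.
Group A values → pooled ranks: 56→2, 91→1, 91→1
Rank sum = 2 + 1 + 1 = 4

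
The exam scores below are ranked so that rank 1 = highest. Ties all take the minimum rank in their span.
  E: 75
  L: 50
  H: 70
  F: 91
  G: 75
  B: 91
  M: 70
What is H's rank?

5

Sorted (descending): 91, 91, 75, 75, 70, 70, 50
The 2 values of 91 occupy positions 1–2 → each gets rank 1.
The 2 values of 75 occupy positions 3–4 → each gets rank 3.
The 2 values of 70 occupy positions 5–6 → each gets rank 5.
H has value 70 → rank 5.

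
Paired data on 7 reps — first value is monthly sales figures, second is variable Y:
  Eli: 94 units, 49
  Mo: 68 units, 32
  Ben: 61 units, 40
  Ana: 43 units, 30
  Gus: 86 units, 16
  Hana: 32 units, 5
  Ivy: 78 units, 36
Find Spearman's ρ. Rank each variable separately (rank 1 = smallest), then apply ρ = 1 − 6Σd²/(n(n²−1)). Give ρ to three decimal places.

0.536

Ranks of variable 1: 7, 4, 3, 2, 6, 1, 5
Ranks of variable 2: 7, 4, 6, 3, 2, 1, 5
d = r₁ − r₂: 0, 0, -3, -1, 4, 0, 0
d²: 0, 0, 9, 1, 16, 0, 0; Σd² = 26
ρ = 1 − 6·26/(7·48) = 1 − 156/336 = 0.536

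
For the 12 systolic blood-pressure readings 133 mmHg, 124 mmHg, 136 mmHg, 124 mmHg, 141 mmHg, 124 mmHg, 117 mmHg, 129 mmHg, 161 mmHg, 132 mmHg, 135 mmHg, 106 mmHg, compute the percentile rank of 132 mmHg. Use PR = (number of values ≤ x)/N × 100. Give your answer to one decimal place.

N = 12.
Strictly below 132: 6. Equal to 132: 1.
PR = 7/12 × 100 = 58.3

58.3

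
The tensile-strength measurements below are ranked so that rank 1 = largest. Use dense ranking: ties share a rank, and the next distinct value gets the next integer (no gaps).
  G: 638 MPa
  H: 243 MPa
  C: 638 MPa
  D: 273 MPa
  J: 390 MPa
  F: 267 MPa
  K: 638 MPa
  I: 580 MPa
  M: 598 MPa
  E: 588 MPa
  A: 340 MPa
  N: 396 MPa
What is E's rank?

Sorted (descending): 638, 638, 638, 598, 588, 580, 396, 390, 340, 273, 267, 243
The 3 values of 638 share dense rank 1.
Remaining distinct values take the next consecutive integers.
E has value 588 MPa → rank 3.

3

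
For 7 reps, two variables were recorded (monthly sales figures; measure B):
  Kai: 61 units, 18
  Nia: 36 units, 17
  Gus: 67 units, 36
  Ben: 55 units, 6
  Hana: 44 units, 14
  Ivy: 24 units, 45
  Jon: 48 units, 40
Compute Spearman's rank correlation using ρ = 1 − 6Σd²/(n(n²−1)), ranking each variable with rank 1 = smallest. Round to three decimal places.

-0.179

Ranks of variable 1: 6, 2, 7, 5, 3, 1, 4
Ranks of variable 2: 4, 3, 5, 1, 2, 7, 6
d = r₁ − r₂: 2, -1, 2, 4, 1, -6, -2
d²: 4, 1, 4, 16, 1, 36, 4; Σd² = 66
ρ = 1 − 6·66/(7·48) = 1 − 396/336 = -0.179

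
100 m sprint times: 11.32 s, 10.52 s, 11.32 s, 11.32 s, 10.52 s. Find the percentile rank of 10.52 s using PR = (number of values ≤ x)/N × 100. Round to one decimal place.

40.0

N = 5.
Strictly below 10.52: 0. Equal to 10.52: 2.
PR = 2/5 × 100 = 40.0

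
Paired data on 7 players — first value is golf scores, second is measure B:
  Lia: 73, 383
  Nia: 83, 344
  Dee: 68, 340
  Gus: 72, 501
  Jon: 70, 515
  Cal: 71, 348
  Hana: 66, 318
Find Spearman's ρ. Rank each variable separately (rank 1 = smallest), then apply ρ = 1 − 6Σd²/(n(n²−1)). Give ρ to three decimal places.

0.393

Ranks of variable 1: 6, 7, 2, 5, 3, 4, 1
Ranks of variable 2: 5, 3, 2, 6, 7, 4, 1
d = r₁ − r₂: 1, 4, 0, -1, -4, 0, 0
d²: 1, 16, 0, 1, 16, 0, 0; Σd² = 34
ρ = 1 − 6·34/(7·48) = 1 − 204/336 = 0.393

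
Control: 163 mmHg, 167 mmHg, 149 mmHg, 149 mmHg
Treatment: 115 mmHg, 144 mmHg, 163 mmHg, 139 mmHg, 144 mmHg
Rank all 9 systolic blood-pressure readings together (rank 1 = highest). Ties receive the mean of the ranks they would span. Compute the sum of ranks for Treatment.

Sorted (descending): 167, 163, 163, 149, 149, 144, 144, 139, 115
The 2 values of 163 occupy positions 2–3 → average rank (2+3)/2 = 2.5.
The 2 values of 149 occupy positions 4–5 → average rank (4+5)/2 = 4.5.
The 2 values of 144 occupy positions 6–7 → average rank (6+7)/2 = 6.5.
Treatment values → pooled ranks: 115→9, 144→6.5, 163→2.5, 139→8, 144→6.5
Rank sum = 9 + 6.5 + 2.5 + 8 + 6.5 = 32.5

32.5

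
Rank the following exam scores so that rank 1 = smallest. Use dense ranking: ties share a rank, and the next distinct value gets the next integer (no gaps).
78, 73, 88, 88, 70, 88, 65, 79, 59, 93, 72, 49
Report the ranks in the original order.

7, 6, 9, 9, 4, 9, 3, 8, 2, 10, 5, 1

Sorted (ascending): 49, 59, 65, 70, 72, 73, 78, 79, 88, 88, 88, 93
The 3 values of 88 share dense rank 9.
Remaining distinct values take the next consecutive integers.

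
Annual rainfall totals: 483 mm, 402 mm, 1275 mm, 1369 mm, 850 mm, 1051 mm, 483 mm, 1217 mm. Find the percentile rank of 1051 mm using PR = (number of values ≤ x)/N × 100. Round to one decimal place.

62.5

N = 8.
Strictly below 1051: 4. Equal to 1051: 1.
PR = 5/8 × 100 = 62.5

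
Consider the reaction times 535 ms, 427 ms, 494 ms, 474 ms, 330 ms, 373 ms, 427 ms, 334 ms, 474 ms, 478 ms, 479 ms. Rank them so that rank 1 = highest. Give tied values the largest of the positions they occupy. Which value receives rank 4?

Sorted (descending): 535, 494, 479, 478, 474, 474, 427, 427, 373, 334, 330
The 2 values of 474 occupy positions 5–6 → each gets rank 6.
The 2 values of 427 occupy positions 7–8 → each gets rank 8.
Rank 4 → value 478.

478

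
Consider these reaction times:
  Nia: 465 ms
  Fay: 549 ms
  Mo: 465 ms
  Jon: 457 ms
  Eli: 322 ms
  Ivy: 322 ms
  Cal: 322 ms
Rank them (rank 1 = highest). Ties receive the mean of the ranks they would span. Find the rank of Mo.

2.5

Sorted (descending): 549, 465, 465, 457, 322, 322, 322
The 2 values of 465 occupy positions 2–3 → average rank (2+3)/2 = 2.5.
The 3 values of 322 occupy positions 5–7 → average rank 6.
Mo has value 465 ms → rank 2.5.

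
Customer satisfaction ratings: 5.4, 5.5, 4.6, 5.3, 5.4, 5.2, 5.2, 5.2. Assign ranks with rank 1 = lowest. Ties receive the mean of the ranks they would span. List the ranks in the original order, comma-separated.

Sorted (ascending): 4.6, 5.2, 5.2, 5.2, 5.3, 5.4, 5.4, 5.5
The 3 values of 5.2 occupy positions 2–4 → average rank 3.
The 2 values of 5.4 occupy positions 6–7 → average rank (6+7)/2 = 6.5.

6.5, 8, 1, 5, 6.5, 3, 3, 3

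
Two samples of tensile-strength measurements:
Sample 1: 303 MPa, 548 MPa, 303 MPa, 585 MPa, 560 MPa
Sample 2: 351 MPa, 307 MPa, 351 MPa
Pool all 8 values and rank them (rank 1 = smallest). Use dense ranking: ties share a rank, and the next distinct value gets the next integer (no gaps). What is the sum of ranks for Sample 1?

17

Sorted (ascending): 303, 303, 307, 351, 351, 548, 560, 585
The 2 values of 303 share dense rank 1.
The 2 values of 351 share dense rank 3.
Remaining distinct values take the next consecutive integers.
Sample 1 values → pooled ranks: 303→1, 548→4, 303→1, 585→6, 560→5
Rank sum = 1 + 4 + 1 + 6 + 5 = 17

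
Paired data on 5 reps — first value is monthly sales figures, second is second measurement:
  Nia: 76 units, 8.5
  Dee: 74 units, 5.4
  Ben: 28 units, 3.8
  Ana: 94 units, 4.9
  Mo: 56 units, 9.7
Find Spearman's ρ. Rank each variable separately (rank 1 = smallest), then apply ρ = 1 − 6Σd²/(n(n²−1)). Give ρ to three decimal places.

0.100

Ranks of variable 1: 4, 3, 1, 5, 2
Ranks of variable 2: 4, 3, 1, 2, 5
d = r₁ − r₂: 0, 0, 0, 3, -3
d²: 0, 0, 0, 9, 9; Σd² = 18
ρ = 1 − 6·18/(5·24) = 1 − 108/120 = 0.100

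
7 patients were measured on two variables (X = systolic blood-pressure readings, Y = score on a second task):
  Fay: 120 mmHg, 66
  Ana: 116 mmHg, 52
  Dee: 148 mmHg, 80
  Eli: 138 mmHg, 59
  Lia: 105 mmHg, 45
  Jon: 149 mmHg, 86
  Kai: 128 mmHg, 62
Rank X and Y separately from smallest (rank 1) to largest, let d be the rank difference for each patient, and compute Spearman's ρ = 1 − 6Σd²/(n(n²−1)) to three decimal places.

Ranks of variable 1: 3, 2, 6, 5, 1, 7, 4
Ranks of variable 2: 5, 2, 6, 3, 1, 7, 4
d = r₁ − r₂: -2, 0, 0, 2, 0, 0, 0
d²: 4, 0, 0, 4, 0, 0, 0; Σd² = 8
ρ = 1 − 6·8/(7·48) = 1 − 48/336 = 0.857

0.857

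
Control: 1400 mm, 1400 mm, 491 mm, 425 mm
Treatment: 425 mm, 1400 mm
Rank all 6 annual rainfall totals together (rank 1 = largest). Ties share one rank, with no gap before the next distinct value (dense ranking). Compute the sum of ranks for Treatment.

4

Sorted (descending): 1400, 1400, 1400, 491, 425, 425
The 3 values of 1400 share dense rank 1.
The 2 values of 425 share dense rank 3.
Remaining distinct values take the next consecutive integers.
Treatment values → pooled ranks: 425→3, 1400→1
Rank sum = 3 + 1 = 4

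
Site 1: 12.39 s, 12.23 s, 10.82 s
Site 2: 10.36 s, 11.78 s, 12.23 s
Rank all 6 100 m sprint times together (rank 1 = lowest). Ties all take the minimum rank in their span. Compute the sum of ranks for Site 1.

12

Sorted (ascending): 10.36, 10.82, 11.78, 12.23, 12.23, 12.39
The 2 values of 12.23 occupy positions 4–5 → each gets rank 4.
Site 1 values → pooled ranks: 12.39→6, 12.23→4, 10.82→2
Rank sum = 6 + 4 + 2 = 12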